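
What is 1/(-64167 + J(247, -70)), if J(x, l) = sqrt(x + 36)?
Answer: -64167/4117403606 - sqrt(283)/4117403606 ≈ -1.5588e-5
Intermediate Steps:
J(x, l) = sqrt(36 + x)
1/(-64167 + J(247, -70)) = 1/(-64167 + sqrt(36 + 247)) = 1/(-64167 + sqrt(283))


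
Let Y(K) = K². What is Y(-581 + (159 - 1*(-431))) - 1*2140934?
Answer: -2140853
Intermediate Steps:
Y(-581 + (159 - 1*(-431))) - 1*2140934 = (-581 + (159 - 1*(-431)))² - 1*2140934 = (-581 + (159 + 431))² - 2140934 = (-581 + 590)² - 2140934 = 9² - 2140934 = 81 - 2140934 = -2140853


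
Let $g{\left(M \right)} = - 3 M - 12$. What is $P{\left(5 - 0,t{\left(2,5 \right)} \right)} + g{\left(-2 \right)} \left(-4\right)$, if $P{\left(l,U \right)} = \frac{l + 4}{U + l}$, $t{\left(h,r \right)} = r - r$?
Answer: $\frac{129}{5} \approx 25.8$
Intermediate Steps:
$t{\left(h,r \right)} = 0$
$P{\left(l,U \right)} = \frac{4 + l}{U + l}$
$g{\left(M \right)} = -12 - 3 M$
$P{\left(5 - 0,t{\left(2,5 \right)} \right)} + g{\left(-2 \right)} \left(-4\right) = \frac{4 + \left(5 - 0\right)}{0 + \left(5 - 0\right)} + \left(-12 - -6\right) \left(-4\right) = \frac{4 + \left(5 + 0\right)}{0 + \left(5 + 0\right)} + \left(-12 + 6\right) \left(-4\right) = \frac{4 + 5}{0 + 5} - -24 = \frac{1}{5} \cdot 9 + 24 = \frac{9}{5} + 24 = \frac{129}{5}$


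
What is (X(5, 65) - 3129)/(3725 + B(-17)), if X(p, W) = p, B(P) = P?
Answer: -781/927 ≈ -0.84250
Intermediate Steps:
(X(5, 65) - 3129)/(3725 + B(-17)) = (5 - 3129)/(3725 - 17) = -3124/3708 = -3124*1/3708 = -781/927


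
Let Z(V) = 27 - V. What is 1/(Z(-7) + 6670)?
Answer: 1/6704 ≈ 0.00014916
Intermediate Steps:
1/(Z(-7) + 6670) = 1/((27 - 1*(-7)) + 6670) = 1/((27 + 7) + 6670) = 1/(34 + 6670) = 1/6704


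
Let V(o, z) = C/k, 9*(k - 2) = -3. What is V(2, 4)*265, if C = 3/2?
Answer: 477/2 ≈ 238.50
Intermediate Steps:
k = 5/3 (k = 2 + (⅑)*(-3) = 2 - ⅓ = 5/3 ≈ 1.6667)
C = 3/2 (C = 3*(½) = 3/2 ≈ 1.5000)
V(o, z) = 9/10 (V(o, z) = 3/(2*(5/3)) = (3/2)*(⅗) = 9/10)
V(2, 4)*265 = (9/10)*265 = 477/2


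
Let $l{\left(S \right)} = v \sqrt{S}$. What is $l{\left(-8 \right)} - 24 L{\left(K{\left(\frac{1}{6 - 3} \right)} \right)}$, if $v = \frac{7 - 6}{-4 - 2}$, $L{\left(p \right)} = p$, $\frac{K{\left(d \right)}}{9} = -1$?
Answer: $216 - \frac{i \sqrt{2}}{3} \approx 216.0 - 0.4714 i$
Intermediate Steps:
$K{\left(d \right)} = -9$ ($K{\left(d \right)} = 9 \left(-1\right) = -9$)
$v = - \frac{1}{6}$ ($v = 1 \frac{1}{-6} = 1 \left(- \frac{1}{6}\right) = - \frac{1}{6} \approx -0.16667$)
$l{\left(S \right)} = - \frac{\sqrt{S}}{6}$
$l{\left(-8 \right)} - 24 L{\left(K{\left(\frac{1}{6 - 3} \right)} \right)} = - \frac{\sqrt{-8}}{6} - -216 = - \frac{2 i \sqrt{2}}{6} + 216 = - \frac{i \sqrt{2}}{3} + 216 = 216 - \frac{i \sqrt{2}}{3}$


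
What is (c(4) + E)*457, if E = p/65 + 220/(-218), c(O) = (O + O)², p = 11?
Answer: 204502473/7085 ≈ 28864.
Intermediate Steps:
c(O) = 4*O² (c(O) = (2*O)² = 4*O²)
E = -5951/7085 (E = 11/65 + 220/(-218) = 11*(1/65) + 220*(-1/218) = 11/65 - 110/109 = -5951/7085 ≈ -0.83994)
(c(4) + E)*457 = (4*4² - 5951/7085)*457 = (4*16 - 5951/7085)*457 = (64 - 5951/7085)*457 = (447489/7085)*457 = 204502473/7085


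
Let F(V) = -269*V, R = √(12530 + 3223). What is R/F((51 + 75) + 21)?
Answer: -√15753/39543 ≈ -0.0031740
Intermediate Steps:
R = √15753 ≈ 125.51
R/F((51 + 75) + 21) = √15753/((-269*((51 + 75) + 21))) = √15753/((-269*(126 + 21))) = √15753/((-269*147)) = √15753/(-39543) = √15753*(-1/39543) = -√15753/39543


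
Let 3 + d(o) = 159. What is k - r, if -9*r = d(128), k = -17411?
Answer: -52181/3 ≈ -17394.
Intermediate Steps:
d(o) = 156 (d(o) = -3 + 159 = 156)
r = -52/3 (r = -⅑*156 = -52/3 ≈ -17.333)
k - r = -17411 - 1*(-52/3) = -17411 + 52/3 = -52181/3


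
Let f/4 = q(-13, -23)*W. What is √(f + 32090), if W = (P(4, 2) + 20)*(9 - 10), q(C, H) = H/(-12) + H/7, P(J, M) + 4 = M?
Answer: 2*√394310/7 ≈ 179.41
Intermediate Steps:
P(J, M) = -4 + M
q(C, H) = 5*H/84 (q(C, H) = H*(-1/12) + H*(⅐) = -H/12 + H/7 = 5*H/84)
W = -18 (W = ((-4 + 2) + 20)*(9 - 10) = (-2 + 20)*(-1) = 18*(-1) = -18)
f = 690/7 (f = 4*(((5/84)*(-23))*(-18)) = 4*(-115/84*(-18)) = 4*(345/14) = 690/7 ≈ 98.571)
√(f + 32090) = √(690/7 + 32090) = √(225320/7) = 2*√394310/7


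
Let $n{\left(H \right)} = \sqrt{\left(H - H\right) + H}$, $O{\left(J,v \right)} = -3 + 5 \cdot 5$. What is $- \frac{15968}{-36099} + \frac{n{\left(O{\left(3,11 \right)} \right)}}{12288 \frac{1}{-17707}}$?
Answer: $\frac{15968}{36099} - \frac{17707 \sqrt{22}}{12288} \approx -6.3165$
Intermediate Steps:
$O{\left(J,v \right)} = 22$ ($O{\left(J,v \right)} = -3 + 25 = 22$)
$n{\left(H \right)} = \sqrt{H}$ ($n{\left(H \right)} = \sqrt{0 + H} = \sqrt{H}$)
$- \frac{15968}{-36099} + \frac{n{\left(O{\left(3,11 \right)} \right)}}{12288 \frac{1}{-17707}} = - \frac{15968}{-36099} + \frac{\sqrt{22}}{12288 \frac{1}{-17707}} = \left(-15968\right) \left(- \frac{1}{36099}\right) + \frac{\sqrt{22}}{12288 \left(- \frac{1}{17707}\right)} = \frac{15968}{36099} + \frac{\sqrt{22}}{- \frac{12288}{17707}} = \frac{15968}{36099} + \sqrt{22} \left(- \frac{17707}{12288}\right) = \frac{15968}{36099} - \frac{17707 \sqrt{22}}{12288}$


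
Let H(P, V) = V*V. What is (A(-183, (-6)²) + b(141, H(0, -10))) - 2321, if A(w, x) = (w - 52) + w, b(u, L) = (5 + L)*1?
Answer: -2634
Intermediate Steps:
H(P, V) = V²
b(u, L) = 5 + L
A(w, x) = -52 + 2*w (A(w, x) = (-52 + w) + w = -52 + 2*w)
(A(-183, (-6)²) + b(141, H(0, -10))) - 2321 = ((-52 + 2*(-183)) + (5 + (-10)²)) - 2321 = ((-52 - 366) + (5 + 100)) - 2321 = (-418 + 105) - 2321 = -313 - 2321 = -2634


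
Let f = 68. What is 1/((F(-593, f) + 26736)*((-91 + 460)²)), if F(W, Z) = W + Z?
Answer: 1/3568915971 ≈ 2.8020e-10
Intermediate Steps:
1/((F(-593, f) + 26736)*((-91 + 460)²)) = 1/(((-593 + 68) + 26736)*((-91 + 460)²)) = 1/((-525 + 26736)*(369²)) = 1/(26211*136161) = (1/26211)*(1/136161) = 1/3568915971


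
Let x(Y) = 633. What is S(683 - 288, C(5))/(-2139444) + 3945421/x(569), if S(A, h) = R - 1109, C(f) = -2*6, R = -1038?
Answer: 2813669548325/451422684 ≈ 6232.9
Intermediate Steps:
C(f) = -12
S(A, h) = -2147 (S(A, h) = -1038 - 1109 = -2147)
S(683 - 288, C(5))/(-2139444) + 3945421/x(569) = -2147/(-2139444) + 3945421/633 = -2147*(-1/2139444) + 3945421*(1/633) = 2147/2139444 + 3945421/633 = 2813669548325/451422684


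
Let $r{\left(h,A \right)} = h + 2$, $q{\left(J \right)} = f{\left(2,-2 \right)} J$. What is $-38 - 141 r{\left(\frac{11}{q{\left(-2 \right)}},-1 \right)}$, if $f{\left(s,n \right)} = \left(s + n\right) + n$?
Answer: $- \frac{2831}{4} \approx -707.75$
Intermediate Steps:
$f{\left(s,n \right)} = s + 2 n$ ($f{\left(s,n \right)} = \left(n + s\right) + n = s + 2 n$)
$q{\left(J \right)} = - 2 J$ ($q{\left(J \right)} = \left(2 + 2 \left(-2\right)\right) J = \left(2 - 4\right) J = - 2 J$)
$r{\left(h,A \right)} = 2 + h$
$-38 - 141 r{\left(\frac{11}{q{\left(-2 \right)}},-1 \right)} = -38 - 141 \left(2 + \frac{11}{\left(-2\right) \left(-2\right)}\right) = -38 - 141 \left(2 + \frac{11}{4}\right) = -38 - \frac{2679}{4} = - \frac{2831}{4}$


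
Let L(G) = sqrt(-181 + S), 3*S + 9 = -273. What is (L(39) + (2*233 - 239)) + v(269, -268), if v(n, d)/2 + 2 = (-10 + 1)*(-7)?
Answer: 349 + 5*I*sqrt(11) ≈ 349.0 + 16.583*I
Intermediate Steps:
S = -94 (S = -3 + (1/3)*(-273) = -3 - 91 = -94)
L(G) = 5*I*sqrt(11) (L(G) = sqrt(-181 - 94) = sqrt(-275) = 5*I*sqrt(11))
v(n, d) = 122 (v(n, d) = -4 + 2*((-10 + 1)*(-7)) = -4 + 2*(-9*(-7)) = -4 + 2*63 = -4 + 126 = 122)
(L(39) + (2*233 - 239)) + v(269, -268) = (5*I*sqrt(11) + (2*233 - 239)) + 122 = (5*I*sqrt(11) + (466 - 239)) + 122 = (5*I*sqrt(11) + 227) + 122 = (227 + 5*I*sqrt(11)) + 122 = 349 + 5*I*sqrt(11)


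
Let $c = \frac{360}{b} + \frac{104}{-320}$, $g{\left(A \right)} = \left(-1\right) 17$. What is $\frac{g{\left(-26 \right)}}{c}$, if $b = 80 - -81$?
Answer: $- \frac{109480}{12307} \approx -8.8958$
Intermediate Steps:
$b = 161$ ($b = 80 + 81 = 161$)
$g{\left(A \right)} = -17$
$c = \frac{12307}{6440}$ ($c = \frac{360}{161} + \frac{104}{-320} = 360 \cdot \frac{1}{161} + 104 \left(- \frac{1}{320}\right) = \frac{360}{161} - \frac{13}{40} = \frac{12307}{6440} \approx 1.911$)
$\frac{g{\left(-26 \right)}}{c} = - \frac{17}{\frac{12307}{6440}} = \left(-17\right) \frac{6440}{12307} = - \frac{109480}{12307}$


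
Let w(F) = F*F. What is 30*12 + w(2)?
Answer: 364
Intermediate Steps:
w(F) = F²
30*12 + w(2) = 30*12 + 2² = 360 + 4 = 364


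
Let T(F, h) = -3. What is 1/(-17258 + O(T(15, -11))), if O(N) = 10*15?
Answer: -1/17108 ≈ -5.8452e-5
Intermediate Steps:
O(N) = 150
1/(-17258 + O(T(15, -11))) = 1/(-17258 + 150) = 1/(-17108) = -1/17108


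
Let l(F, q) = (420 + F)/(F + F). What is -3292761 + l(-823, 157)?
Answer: -5419884203/1646 ≈ -3.2928e+6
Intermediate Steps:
l(F, q) = (420 + F)/(2*F) (l(F, q) = (420 + F)/((2*F)) = (420 + F)*(1/(2*F)) = (420 + F)/(2*F))
-3292761 + l(-823, 157) = -3292761 + (1/2)*(420 - 823)/(-823) = -3292761 + (1/2)*(-1/823)*(-403) = -3292761 + 403/1646 = -5419884203/1646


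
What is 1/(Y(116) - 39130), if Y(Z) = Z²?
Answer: -1/25674 ≈ -3.8950e-5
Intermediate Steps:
1/(Y(116) - 39130) = 1/(116² - 39130) = 1/(13456 - 39130) = 1/(-25674) = -1/25674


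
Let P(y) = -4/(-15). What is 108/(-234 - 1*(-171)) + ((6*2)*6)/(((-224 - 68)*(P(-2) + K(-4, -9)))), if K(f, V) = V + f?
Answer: -165426/97601 ≈ -1.6949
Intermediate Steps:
P(y) = 4/15 (P(y) = -4*(-1/15) = 4/15)
108/(-234 - 1*(-171)) + ((6*2)*6)/(((-224 - 68)*(P(-2) + K(-4, -9)))) = 108/(-234 - 1*(-171)) + ((6*2)*6)/(((-224 - 68)*(4/15 + (-9 - 4)))) = 108/(-234 + 171) + (12*6)/((-292*(4/15 - 13))) = 108/(-63) + 72/((-292*(-191/15))) = 108*(-1/63) + 72/(55772/15) = -12/7 + 72*(15/55772) = -12/7 + 270/13943 = -165426/97601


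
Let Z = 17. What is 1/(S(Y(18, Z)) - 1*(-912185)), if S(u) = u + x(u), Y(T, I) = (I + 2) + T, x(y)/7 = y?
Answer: 1/912481 ≈ 1.0959e-6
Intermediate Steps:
x(y) = 7*y
Y(T, I) = 2 + I + T (Y(T, I) = (2 + I) + T = 2 + I + T)
S(u) = 8*u (S(u) = u + 7*u = 8*u)
1/(S(Y(18, Z)) - 1*(-912185)) = 1/(8*(2 + 17 + 18) - 1*(-912185)) = 1/(8*37 + 912185) = 1/(296 + 912185) = 1/912481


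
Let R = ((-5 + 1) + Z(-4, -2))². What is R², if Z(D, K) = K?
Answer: 1296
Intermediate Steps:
R = 36 (R = ((-5 + 1) - 2)² = (-4 - 2)² = (-6)² = 36)
R² = 36² = 1296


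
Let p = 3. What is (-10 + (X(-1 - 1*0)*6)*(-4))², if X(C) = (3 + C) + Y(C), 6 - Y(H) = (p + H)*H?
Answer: 62500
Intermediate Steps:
Y(H) = 6 - H*(3 + H) (Y(H) = 6 - (3 + H)*H = 6 - H*(3 + H))
X(C) = 9 - C² - 2*C (X(C) = (3 + C) + (6 - C² - 3*C) = 9 - C² - 2*C)
(-10 + (X(-1 - 1*0)*6)*(-4))² = (-10 + ((9 - (-1 - 1*0)² - 2*(-1 - 1*0))*6)*(-4))² = (-10 + ((9 - (-1 + 0)² - 2*(-1 + 0))*6)*(-4))² = (-10 + ((9 - 1*(-1)² - 2*(-1))*6)*(-4))² = (-10 + ((9 - 1*1 + 2)*6)*(-4))² = (-10 + ((9 - 1 + 2)*6)*(-4))² = (-10 + (10*6)*(-4))² = (-10 + 60*(-4))² = (-10 - 240)² = (-250)² = 62500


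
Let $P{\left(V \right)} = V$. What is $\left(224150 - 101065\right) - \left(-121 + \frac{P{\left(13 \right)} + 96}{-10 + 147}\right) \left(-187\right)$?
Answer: $\frac{13783129}{137} \approx 1.0061 \cdot 10^{5}$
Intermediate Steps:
$\left(224150 - 101065\right) - \left(-121 + \frac{P{\left(13 \right)} + 96}{-10 + 147}\right) \left(-187\right) = \left(224150 - 101065\right) - \left(-121 + \frac{13 + 96}{-10 + 147}\right) \left(-187\right) = \left(224150 - 101065\right) - \left(-121 + \frac{109}{137}\right) \left(-187\right) = 123085 - \left(-121 + 109 \cdot \frac{1}{137}\right) \left(-187\right) = 123085 - \left(-121 + \frac{109}{137}\right) \left(-187\right) = 123085 - \left(- \frac{16468}{137}\right) \left(-187\right) = 123085 - \frac{3079516}{137} = \frac{13783129}{137}$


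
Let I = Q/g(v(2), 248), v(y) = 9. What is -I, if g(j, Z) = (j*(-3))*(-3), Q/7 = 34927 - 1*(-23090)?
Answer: -135373/27 ≈ -5013.8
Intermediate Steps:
Q = 406119 (Q = 7*(34927 - 1*(-23090)) = 7*(34927 + 23090) = 7*58017 = 406119)
g(j, Z) = 9*j (g(j, Z) = -3*j*(-3) = 9*j)
I = 135373/27 (I = 406119/((9*9)) = 406119/81 = 406119*(1/81) = 135373/27 ≈ 5013.8)
-I = -1*135373/27 = -135373/27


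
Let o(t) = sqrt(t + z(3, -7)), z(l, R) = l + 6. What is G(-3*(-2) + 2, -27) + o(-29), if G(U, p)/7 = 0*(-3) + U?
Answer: 56 + 2*I*sqrt(5) ≈ 56.0 + 4.4721*I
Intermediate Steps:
z(l, R) = 6 + l
o(t) = sqrt(9 + t) (o(t) = sqrt(t + (6 + 3)) = sqrt(t + 9) = sqrt(9 + t))
G(U, p) = 7*U (G(U, p) = 7*(0*(-3) + U) = 7*(0 + U) = 7*U)
G(-3*(-2) + 2, -27) + o(-29) = 7*(-3*(-2) + 2) + sqrt(9 - 29) = 7*(6 + 2) + sqrt(-20) = 7*8 + 2*I*sqrt(5) = 56 + 2*I*sqrt(5)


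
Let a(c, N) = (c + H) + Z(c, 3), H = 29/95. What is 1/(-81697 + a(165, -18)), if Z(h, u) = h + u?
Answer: -95/7729551 ≈ -1.2290e-5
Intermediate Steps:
H = 29/95 (H = 29*(1/95) = 29/95 ≈ 0.30526)
a(c, N) = 314/95 + 2*c (a(c, N) = (c + 29/95) + (c + 3) = (29/95 + c) + (3 + c) = 314/95 + 2*c)
1/(-81697 + a(165, -18)) = 1/(-81697 + (314/95 + 2*165)) = 1/(-81697 + (314/95 + 330)) = 1/(-81697 + 31664/95) = 1/(-7729551/95) = -95/7729551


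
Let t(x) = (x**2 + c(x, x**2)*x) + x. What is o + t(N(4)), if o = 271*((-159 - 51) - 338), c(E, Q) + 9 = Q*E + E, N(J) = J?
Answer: -148252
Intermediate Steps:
c(E, Q) = -9 + E + E*Q (c(E, Q) = -9 + (Q*E + E) = -9 + (E*Q + E) = -9 + (E + E*Q) = -9 + E + E*Q)
t(x) = x + x**2 + x*(-9 + x + x**3) (t(x) = (x**2 + (-9 + x + x*x**2)*x) + x = (x**2 + (-9 + x + x**3)*x) + x = (x**2 + x*(-9 + x + x**3)) + x = x + x**2 + x*(-9 + x + x**3))
o = -148508 (o = 271*(-210 - 338) = 271*(-548) = -148508)
o + t(N(4)) = -148508 + 4*(-8 + 4**3 + 2*4) = -148508 + 4*(-8 + 64 + 8) = -148508 + 4*64 = -148508 + 256 = -148252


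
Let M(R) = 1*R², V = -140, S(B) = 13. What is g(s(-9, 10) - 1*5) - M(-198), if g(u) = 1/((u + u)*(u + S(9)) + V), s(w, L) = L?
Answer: -1568159/40 ≈ -39204.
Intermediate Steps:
M(R) = R²
g(u) = 1/(-140 + 2*u*(13 + u)) (g(u) = 1/((u + u)*(u + 13) - 140) = 1/((2*u)*(13 + u) - 140) = 1/(2*u*(13 + u) - 140) = 1/(-140 + 2*u*(13 + u)))
g(s(-9, 10) - 1*5) - M(-198) = 1/(2*(-70 + (10 - 1*5)² + 13*(10 - 1*5))) - 1*(-198)² = 1/(2*(-70 + (10 - 5)² + 13*(10 - 5))) - 1*39204 = 1/(2*(-70 + 5² + 13*5)) - 39204 = 1/(2*(-70 + 25 + 65)) - 39204 = (½)/20 - 39204 = (½)*(1/20) - 39204 = 1/40 - 39204 = -1568159/40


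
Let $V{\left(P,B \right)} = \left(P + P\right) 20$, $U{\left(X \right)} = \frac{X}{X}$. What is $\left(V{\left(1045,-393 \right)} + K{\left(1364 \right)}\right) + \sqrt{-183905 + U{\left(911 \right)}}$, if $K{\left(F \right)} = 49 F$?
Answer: $108636 + 4 i \sqrt{11494} \approx 1.0864 \cdot 10^{5} + 428.84 i$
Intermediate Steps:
$U{\left(X \right)} = 1$
$V{\left(P,B \right)} = 40 P$ ($V{\left(P,B \right)} = 2 P 20 = 40 P$)
$\left(V{\left(1045,-393 \right)} + K{\left(1364 \right)}\right) + \sqrt{-183905 + U{\left(911 \right)}} = \left(40 \cdot 1045 + 49 \cdot 1364\right) + \sqrt{-183905 + 1} = \left(41800 + 66836\right) + \sqrt{-183904} = 108636 + 4 i \sqrt{11494}$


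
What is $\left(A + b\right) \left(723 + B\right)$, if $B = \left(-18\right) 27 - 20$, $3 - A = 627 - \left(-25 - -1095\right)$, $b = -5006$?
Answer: $-989520$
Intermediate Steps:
$A = 446$ ($A = 3 - \left(627 - \left(-25 - -1095\right)\right) = 3 - \left(627 - \left(-25 + 1095\right)\right) = 3 - \left(627 - 1070\right) = 3 - -443 = 3 + 443 = 446$)
$B = -506$ ($B = -486 - 20 = -506$)
$\left(A + b\right) \left(723 + B\right) = \left(446 - 5006\right) \left(723 - 506\right) = \left(-4560\right) 217 = -989520$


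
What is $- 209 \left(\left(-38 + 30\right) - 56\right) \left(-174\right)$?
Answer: $-2327424$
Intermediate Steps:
$- 209 \left(\left(-38 + 30\right) - 56\right) \left(-174\right) = - 209 \left(-8 - 56\right) \left(-174\right) = \left(-209\right) \left(-64\right) \left(-174\right) = 13376 \left(-174\right) = -2327424$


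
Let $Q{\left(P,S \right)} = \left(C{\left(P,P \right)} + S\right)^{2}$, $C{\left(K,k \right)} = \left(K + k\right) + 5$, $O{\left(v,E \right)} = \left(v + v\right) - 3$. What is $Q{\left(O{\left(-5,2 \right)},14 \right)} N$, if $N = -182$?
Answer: $-8918$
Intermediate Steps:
$O{\left(v,E \right)} = -3 + 2 v$ ($O{\left(v,E \right)} = 2 v - 3 = -3 + 2 v$)
$C{\left(K,k \right)} = 5 + K + k$
$Q{\left(P,S \right)} = \left(5 + S + 2 P\right)^{2}$ ($Q{\left(P,S \right)} = \left(\left(5 + P + P\right) + S\right)^{2} = \left(\left(5 + 2 P\right) + S\right)^{2} = \left(5 + S + 2 P\right)^{2}$)
$Q{\left(O{\left(-5,2 \right)},14 \right)} N = \left(5 + 14 + 2 \left(-3 + 2 \left(-5\right)\right)\right)^{2} \left(-182\right) = \left(5 + 14 + 2 \left(-3 - 10\right)\right)^{2} \left(-182\right) = \left(5 + 14 + 2 \left(-13\right)\right)^{2} \left(-182\right) = \left(5 + 14 - 26\right)^{2} \left(-182\right) = \left(-7\right)^{2} \left(-182\right) = 49 \left(-182\right) = -8918$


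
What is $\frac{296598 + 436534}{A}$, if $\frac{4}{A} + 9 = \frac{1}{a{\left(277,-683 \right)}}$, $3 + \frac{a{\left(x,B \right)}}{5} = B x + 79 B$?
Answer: $- \frac{2005445196268}{1215755} \approx -1.6495 \cdot 10^{6}$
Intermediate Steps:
$a{\left(x,B \right)} = -15 + 395 B + 5 B x$ ($a{\left(x,B \right)} = -15 + 5 \left(B x + 79 B\right) = -15 + 5 \left(79 B + B x\right) = -15 + \left(395 B + 5 B x\right) = -15 + 395 B + 5 B x$)
$A = - \frac{1215755}{2735449}$ ($A = \frac{4}{-9 + \frac{1}{-15 + 395 \left(-683\right) + 5 \left(-683\right) 277}} = \frac{4}{-9 + \frac{1}{-15 - 269785 - 945955}} = \frac{4}{-9 + \frac{1}{-1215755}} = \frac{4}{-9 - \frac{1}{1215755}} = \frac{4}{- \frac{10941796}{1215755}} = 4 \left(- \frac{1215755}{10941796}\right) = - \frac{1215755}{2735449} \approx -0.44444$)
$\frac{296598 + 436534}{A} = \frac{296598 + 436534}{- \frac{1215755}{2735449}} = 733132 \left(- \frac{2735449}{1215755}\right) = - \frac{2005445196268}{1215755}$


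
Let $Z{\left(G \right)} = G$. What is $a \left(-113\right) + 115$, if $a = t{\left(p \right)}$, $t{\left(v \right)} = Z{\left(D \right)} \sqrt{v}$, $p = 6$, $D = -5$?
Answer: $115 + 565 \sqrt{6} \approx 1499.0$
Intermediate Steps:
$t{\left(v \right)} = - 5 \sqrt{v}$
$a = - 5 \sqrt{6} \approx -12.247$
$a \left(-113\right) + 115 = - 5 \sqrt{6} \left(-113\right) + 115 = 565 \sqrt{6} + 115 = 115 + 565 \sqrt{6}$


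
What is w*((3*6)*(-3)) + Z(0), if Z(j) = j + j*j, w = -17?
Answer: 918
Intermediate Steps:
Z(j) = j + j²
w*((3*6)*(-3)) + Z(0) = -17*3*6*(-3) + 0*(1 + 0) = -306*(-3) + 0*1 = -17*(-54) + 0 = 918 + 0 = 918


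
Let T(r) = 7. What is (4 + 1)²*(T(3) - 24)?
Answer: -425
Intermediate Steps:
(4 + 1)²*(T(3) - 24) = (4 + 1)²*(7 - 24) = 5²*(-17) = 25*(-17) = -425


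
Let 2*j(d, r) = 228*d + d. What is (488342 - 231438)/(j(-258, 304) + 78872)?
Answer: 256904/49331 ≈ 5.2078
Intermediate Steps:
j(d, r) = 229*d/2 (j(d, r) = (228*d + d)/2 = (229*d)/2 = 229*d/2)
(488342 - 231438)/(j(-258, 304) + 78872) = (488342 - 231438)/((229/2)*(-258) + 78872) = 256904/(-29541 + 78872) = 256904/49331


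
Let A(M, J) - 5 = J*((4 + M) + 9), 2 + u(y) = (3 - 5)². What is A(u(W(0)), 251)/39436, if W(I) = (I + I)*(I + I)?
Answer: 1885/19718 ≈ 0.095598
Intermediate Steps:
W(I) = 4*I² (W(I) = (2*I)*(2*I) = 4*I²)
u(y) = 2 (u(y) = -2 + (3 - 5)² = -2 + (-2)² = -2 + 4 = 2)
A(M, J) = 5 + J*(13 + M) (A(M, J) = 5 + J*((4 + M) + 9) = 5 + J*(13 + M))
A(u(W(0)), 251)/39436 = (5 + 13*251 + 251*2)/39436 = (5 + 3263 + 502)*(1/39436) = 3770*(1/39436) = 1885/19718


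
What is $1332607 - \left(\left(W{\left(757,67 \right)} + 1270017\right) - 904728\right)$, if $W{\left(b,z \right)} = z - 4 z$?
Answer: $967519$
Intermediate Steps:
$W{\left(b,z \right)} = - 3 z$
$1332607 - \left(\left(W{\left(757,67 \right)} + 1270017\right) - 904728\right) = 1332607 - \left(\left(\left(-3\right) 67 + 1270017\right) - 904728\right) = 1332607 - \left(\left(-201 + 1270017\right) - 904728\right) = 1332607 - \left(1269816 - 904728\right) = 1332607 - 365088 = 967519$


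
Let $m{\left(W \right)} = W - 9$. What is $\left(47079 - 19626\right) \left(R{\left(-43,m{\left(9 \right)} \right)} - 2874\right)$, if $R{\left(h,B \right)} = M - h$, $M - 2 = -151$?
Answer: $-81809940$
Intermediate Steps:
$M = -149$ ($M = 2 - 151 = -149$)
$m{\left(W \right)} = -9 + W$
$R{\left(h,B \right)} = -149 - h$
$\left(47079 - 19626\right) \left(R{\left(-43,m{\left(9 \right)} \right)} - 2874\right) = \left(47079 - 19626\right) \left(\left(-149 - -43\right) - 2874\right) = 27453 \left(\left(-149 + 43\right) - 2874\right) = 27453 \left(-106 - 2874\right) = 27453 \left(-2980\right) = -81809940$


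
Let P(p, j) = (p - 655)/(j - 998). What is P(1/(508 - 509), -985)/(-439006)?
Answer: -328/435274449 ≈ -7.5355e-7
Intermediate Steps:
P(p, j) = (-655 + p)/(-998 + j)
P(1/(508 - 509), -985)/(-439006) = ((-655 + 1/(508 - 509))/(-998 - 985))/(-439006) = ((-655 + 1/(-1))/(-1983))*(-1/439006) = -(-655 - 1)/1983*(-1/439006) = -1/1983*(-656)*(-1/439006) = (656/1983)*(-1/439006) = -328/435274449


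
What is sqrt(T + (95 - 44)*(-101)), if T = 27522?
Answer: sqrt(22371) ≈ 149.57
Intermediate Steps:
sqrt(T + (95 - 44)*(-101)) = sqrt(27522 + (95 - 44)*(-101)) = sqrt(27522 + 51*(-101)) = sqrt(27522 - 5151) = sqrt(22371)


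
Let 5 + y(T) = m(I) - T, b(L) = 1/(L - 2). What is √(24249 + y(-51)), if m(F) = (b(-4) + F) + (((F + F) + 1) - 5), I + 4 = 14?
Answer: 5*√35022/6 ≈ 155.95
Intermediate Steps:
I = 10 (I = -4 + 14 = 10)
b(L) = 1/(-2 + L)
m(F) = -25/6 + 3*F (m(F) = (1/(-2 - 4) + F) + (((F + F) + 1) - 5) = (1/(-6) + F) + ((2*F + 1) - 5) = (-⅙ + F) + ((1 + 2*F) - 5) = (-⅙ + F) + (-4 + 2*F) = -25/6 + 3*F)
y(T) = 125/6 - T (y(T) = -5 + ((-25/6 + 3*10) - T) = -5 + ((-25/6 + 30) - T) = -5 + (155/6 - T) = 125/6 - T)
√(24249 + y(-51)) = √(24249 + (125/6 - 1*(-51))) = √(24249 + (125/6 + 51)) = √(24249 + 431/6) = √(145925/6) = 5*√35022/6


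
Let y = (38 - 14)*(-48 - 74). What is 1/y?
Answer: -1/2928 ≈ -0.00034153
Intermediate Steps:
y = -2928 (y = 24*(-122) = -2928)
1/y = 1/(-2928) = -1/2928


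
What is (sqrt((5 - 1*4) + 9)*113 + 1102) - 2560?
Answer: -1458 + 113*sqrt(10) ≈ -1100.7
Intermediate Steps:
(sqrt((5 - 1*4) + 9)*113 + 1102) - 2560 = (sqrt((5 - 4) + 9)*113 + 1102) - 2560 = (sqrt(1 + 9)*113 + 1102) - 2560 = (sqrt(10)*113 + 1102) - 2560 = (113*sqrt(10) + 1102) - 2560 = (1102 + 113*sqrt(10)) - 2560 = -1458 + 113*sqrt(10)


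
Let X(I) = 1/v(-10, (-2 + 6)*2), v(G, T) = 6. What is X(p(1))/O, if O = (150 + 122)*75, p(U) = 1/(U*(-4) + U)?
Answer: 1/122400 ≈ 8.1699e-6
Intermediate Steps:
p(U) = -1/(3*U) (p(U) = 1/(-4*U + U) = 1/(-3*U) = -1/(3*U))
O = 20400 (O = 272*75 = 20400)
X(I) = ⅙ (X(I) = 1/6 = ⅙)
X(p(1))/O = (⅙)/20400 = (⅙)*(1/20400) = 1/122400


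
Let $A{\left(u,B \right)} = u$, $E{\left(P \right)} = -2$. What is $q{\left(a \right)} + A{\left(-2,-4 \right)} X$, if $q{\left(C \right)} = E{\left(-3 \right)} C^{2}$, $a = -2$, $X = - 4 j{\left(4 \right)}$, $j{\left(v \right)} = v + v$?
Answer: $56$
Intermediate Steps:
$j{\left(v \right)} = 2 v$
$X = -32$ ($X = - 4 \cdot 2 \cdot 4 = \left(-4\right) 8 = -32$)
$q{\left(C \right)} = - 2 C^{2}$
$q{\left(a \right)} + A{\left(-2,-4 \right)} X = - 2 \left(-2\right)^{2} - -64 = \left(-2\right) 4 + 64 = -8 + 64 = 56$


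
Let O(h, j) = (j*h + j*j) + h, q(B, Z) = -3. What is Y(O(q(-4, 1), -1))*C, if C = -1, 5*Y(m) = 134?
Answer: -134/5 ≈ -26.800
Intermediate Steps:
O(h, j) = h + j**2 + h*j (O(h, j) = (h*j + j**2) + h = (j**2 + h*j) + h = h + j**2 + h*j)
Y(m) = 134/5 (Y(m) = (1/5)*134 = 134/5)
Y(O(q(-4, 1), -1))*C = (134/5)*(-1) = -134/5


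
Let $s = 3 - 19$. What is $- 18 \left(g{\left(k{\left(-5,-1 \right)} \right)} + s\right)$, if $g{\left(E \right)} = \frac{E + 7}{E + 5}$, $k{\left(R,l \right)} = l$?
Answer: $261$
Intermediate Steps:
$s = -16$ ($s = 3 - 19 = -16$)
$g{\left(E \right)} = \frac{7 + E}{5 + E}$
$- 18 \left(g{\left(k{\left(-5,-1 \right)} \right)} + s\right) = - 18 \left(\frac{7 - 1}{5 - 1} - 16\right) = - 18 \left(\frac{1}{4} \cdot 6 - 16\right) = - 18 \left(\frac{3}{2} - 16\right) = \left(-18\right) \left(- \frac{29}{2}\right) = 261$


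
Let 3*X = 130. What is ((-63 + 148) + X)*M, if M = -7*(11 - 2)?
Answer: -8085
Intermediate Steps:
X = 130/3 (X = (⅓)*130 = 130/3 ≈ 43.333)
M = -63 (M = -7*9 = -63)
((-63 + 148) + X)*M = ((-63 + 148) + 130/3)*(-63) = (85 + 130/3)*(-63) = (385/3)*(-63) = -8085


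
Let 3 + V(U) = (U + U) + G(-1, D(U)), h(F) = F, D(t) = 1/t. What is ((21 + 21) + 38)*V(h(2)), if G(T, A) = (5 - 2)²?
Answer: 800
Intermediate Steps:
D(t) = 1/t
G(T, A) = 9 (G(T, A) = 3² = 9)
V(U) = 6 + 2*U (V(U) = -3 + ((U + U) + 9) = -3 + (2*U + 9) = -3 + (9 + 2*U) = 6 + 2*U)
((21 + 21) + 38)*V(h(2)) = ((21 + 21) + 38)*(6 + 2*2) = (42 + 38)*(6 + 4) = 80*10 = 800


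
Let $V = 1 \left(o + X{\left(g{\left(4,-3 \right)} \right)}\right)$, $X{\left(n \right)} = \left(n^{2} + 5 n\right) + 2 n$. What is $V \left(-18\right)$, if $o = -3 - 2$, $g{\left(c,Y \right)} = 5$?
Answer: $-990$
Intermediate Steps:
$X{\left(n \right)} = n^{2} + 7 n$
$o = -5$
$V = 55$ ($V = 1 \left(-5 + 5 \left(7 + 5\right)\right) = 1 \left(-5 + 5 \cdot 12\right) = 1 \left(-5 + 60\right) = 1 \cdot 55 = 55$)
$V \left(-18\right) = 55 \left(-18\right) = -990$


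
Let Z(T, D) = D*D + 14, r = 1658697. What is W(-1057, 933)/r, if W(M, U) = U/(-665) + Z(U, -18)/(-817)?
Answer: -51949/47430440715 ≈ -1.0953e-6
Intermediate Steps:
Z(T, D) = 14 + D² (Z(T, D) = D² + 14 = 14 + D²)
W(M, U) = -338/817 - U/665 (W(M, U) = U/(-665) + (14 + (-18)²)/(-817) = U*(-1/665) + (14 + 324)*(-1/817) = -U/665 + 338*(-1/817) = -U/665 - 338/817 = -338/817 - U/665)
W(-1057, 933)/r = (-338/817 - 1/665*933)/1658697 = (-338/817 - 933/665)*(1/1658697) = -51949/28595*1/1658697 = -51949/47430440715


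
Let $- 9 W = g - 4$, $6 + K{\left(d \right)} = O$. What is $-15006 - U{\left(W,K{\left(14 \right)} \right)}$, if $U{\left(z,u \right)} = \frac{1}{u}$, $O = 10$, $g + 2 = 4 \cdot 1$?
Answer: $- \frac{60025}{4} \approx -15006.0$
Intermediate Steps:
$g = 2$ ($g = -2 + 4 \cdot 1 = -2 + 4 = 2$)
$K{\left(d \right)} = 4$ ($K{\left(d \right)} = -6 + 10 = 4$)
$W = \frac{2}{9}$ ($W = - \frac{2 - 4}{9} = \left(- \frac{1}{9}\right) \left(-2\right) = \frac{2}{9} \approx 0.22222$)
$-15006 - U{\left(W,K{\left(14 \right)} \right)} = -15006 - \frac{1}{4} = - \frac{60025}{4}$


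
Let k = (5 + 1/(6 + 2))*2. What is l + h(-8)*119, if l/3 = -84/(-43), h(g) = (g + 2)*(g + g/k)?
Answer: 11063052/1763 ≈ 6275.1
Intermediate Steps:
k = 41/4 (k = (5 + 1/8)*2 = (41/8)*2 = 41/4 ≈ 10.250)
h(g) = 45*g*(2 + g)/41 (h(g) = (g + 2)*(g + g/(41/4)) = (2 + g)*(g + g*(4/41)) = (2 + g)*(g + 4*g/41) = (2 + g)*(45*g/41) = 45*g*(2 + g)/41)
l = 252/43 (l = 3*(-84/(-43)) = 3*(-84*(-1/43)) = 3*(84/43) = 252/43 ≈ 5.8605)
l + h(-8)*119 = 252/43 + ((45/41)*(-8)*(2 - 8))*119 = 252/43 + ((45/41)*(-8)*(-6))*119 = 252/43 + (2160/41)*119 = 252/43 + 257040/41 = 11063052/1763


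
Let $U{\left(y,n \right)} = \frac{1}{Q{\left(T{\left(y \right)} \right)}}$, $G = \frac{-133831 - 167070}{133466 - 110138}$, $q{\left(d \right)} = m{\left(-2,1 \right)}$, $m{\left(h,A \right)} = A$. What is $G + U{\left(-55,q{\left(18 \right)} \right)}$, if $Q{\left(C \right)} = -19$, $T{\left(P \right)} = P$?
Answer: $- \frac{5740447}{443232} \approx -12.951$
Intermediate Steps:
$q{\left(d \right)} = 1$
$G = - \frac{300901}{23328} \approx -12.899$
$U{\left(y,n \right)} = - \frac{1}{19}$ ($U{\left(y,n \right)} = \frac{1}{-19} = - \frac{1}{19}$)
$G + U{\left(-55,q{\left(18 \right)} \right)} = - \frac{300901}{23328} - \frac{1}{19} = - \frac{5740447}{443232}$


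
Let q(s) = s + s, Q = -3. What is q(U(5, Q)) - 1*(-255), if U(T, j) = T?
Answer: 265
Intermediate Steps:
q(s) = 2*s
q(U(5, Q)) - 1*(-255) = 2*5 - 1*(-255) = 10 + 255 = 265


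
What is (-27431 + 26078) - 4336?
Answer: -5689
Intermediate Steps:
(-27431 + 26078) - 4336 = -1353 - 4336 = -5689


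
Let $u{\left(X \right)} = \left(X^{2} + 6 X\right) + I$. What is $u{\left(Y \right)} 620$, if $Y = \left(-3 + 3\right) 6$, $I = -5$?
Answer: $-3100$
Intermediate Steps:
$Y = 0$ ($Y = 0 \cdot 6 = 0$)
$u{\left(X \right)} = -5 + X^{2} + 6 X$ ($u{\left(X \right)} = \left(X^{2} + 6 X\right) - 5 = -5 + X^{2} + 6 X$)
$u{\left(Y \right)} 620 = \left(-5 + 0^{2} + 6 \cdot 0\right) 620 = \left(-5 + 0 + 0\right) 620 = \left(-5\right) 620 = -3100$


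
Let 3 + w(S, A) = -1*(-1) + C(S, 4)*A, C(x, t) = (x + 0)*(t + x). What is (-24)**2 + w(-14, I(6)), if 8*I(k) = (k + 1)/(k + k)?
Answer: 14021/24 ≈ 584.21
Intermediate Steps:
I(k) = (1 + k)/(16*k) (I(k) = ((k + 1)/(k + k))/8 = ((1 + k)/((2*k)))/8 = ((1 + k)*(1/(2*k)))/8 = ((1 + k)/(2*k))/8 = (1 + k)/(16*k))
C(x, t) = x*(t + x)
w(S, A) = -2 + A*S*(4 + S) (w(S, A) = -3 + (-1*(-1) + (S*(4 + S))*A) = -3 + (1 + A*S*(4 + S)) = -2 + A*S*(4 + S))
(-24)**2 + w(-14, I(6)) = (-24)**2 + (-2 + ((1/16)*(1 + 6)/6)*(-14)*(4 - 14)) = 576 + (-2 + ((1/16)*(1/6)*7)*(-14)*(-10)) = 576 + (-2 + (7/96)*(-14)*(-10)) = 576 + (-2 + 245/24) = 576 + 197/24 = 14021/24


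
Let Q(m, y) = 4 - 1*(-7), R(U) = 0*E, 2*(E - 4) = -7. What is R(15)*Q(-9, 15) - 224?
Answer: -224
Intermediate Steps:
E = 1/2 (E = 4 + (1/2)*(-7) = 4 - 7/2 = 1/2 ≈ 0.50000)
R(U) = 0 (R(U) = 0*(1/2) = 0)
Q(m, y) = 11 (Q(m, y) = 4 + 7 = 11)
R(15)*Q(-9, 15) - 224 = 0*11 - 224 = 0 - 224 = -224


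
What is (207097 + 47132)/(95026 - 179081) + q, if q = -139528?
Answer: -11728280269/84055 ≈ -1.3953e+5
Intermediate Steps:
(207097 + 47132)/(95026 - 179081) + q = (207097 + 47132)/(95026 - 179081) - 139528 = 254229/(-84055) - 139528 = 254229*(-1/84055) - 139528 = -254229/84055 - 139528 = -11728280269/84055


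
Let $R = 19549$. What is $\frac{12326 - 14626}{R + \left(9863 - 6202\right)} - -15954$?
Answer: $\frac{37029004}{2321} \approx 15954.0$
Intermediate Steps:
$\frac{12326 - 14626}{R + \left(9863 - 6202\right)} - -15954 = \frac{12326 - 14626}{19549 + \left(9863 - 6202\right)} - -15954 = - \frac{2300}{19549 + 3661} + 15954 = - \frac{2300}{23210} + 15954 = \left(-2300\right) \frac{1}{23210} + 15954 = - \frac{230}{2321} + 15954 = \frac{37029004}{2321}$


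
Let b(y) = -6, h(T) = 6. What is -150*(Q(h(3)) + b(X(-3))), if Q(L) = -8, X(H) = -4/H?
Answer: 2100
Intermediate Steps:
-150*(Q(h(3)) + b(X(-3))) = -150*(-8 - 6) = -150*(-14) = 2100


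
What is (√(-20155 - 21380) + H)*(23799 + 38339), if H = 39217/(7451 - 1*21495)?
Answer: -1218432973/7022 + 186414*I*√4615 ≈ -1.7352e+5 + 1.2664e+7*I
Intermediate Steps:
H = -39217/14044 (H = 39217/(7451 - 21495) = 39217/(-14044) = 39217*(-1/14044) = -39217/14044 ≈ -2.7924)
(√(-20155 - 21380) + H)*(23799 + 38339) = (√(-20155 - 21380) - 39217/14044)*(23799 + 38339) = (√(-41535) - 39217/14044)*62138 = (3*I*√4615 - 39217/14044)*62138 = (-39217/14044 + 3*I*√4615)*62138 = -1218432973/7022 + 186414*I*√4615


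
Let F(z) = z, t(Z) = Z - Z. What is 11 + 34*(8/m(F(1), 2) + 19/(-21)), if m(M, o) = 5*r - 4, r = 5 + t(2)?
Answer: -143/21 ≈ -6.8095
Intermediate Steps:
t(Z) = 0
r = 5 (r = 5 + 0 = 5)
m(M, o) = 21 (m(M, o) = 5*5 - 4 = 25 - 4 = 21)
11 + 34*(8/m(F(1), 2) + 19/(-21)) = 11 + 34*(8/21 + 19/(-21)) = 11 + 34*(8*(1/21) + 19*(-1/21)) = 11 + 34*(8/21 - 19/21) = 11 + 34*(-11/21) = 11 - 374/21 = -143/21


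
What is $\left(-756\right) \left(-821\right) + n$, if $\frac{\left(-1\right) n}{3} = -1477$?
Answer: $625107$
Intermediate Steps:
$n = 4431$ ($n = \left(-3\right) \left(-1477\right) = 4431$)
$\left(-756\right) \left(-821\right) + n = \left(-756\right) \left(-821\right) + 4431 = 620676 + 4431 = 625107$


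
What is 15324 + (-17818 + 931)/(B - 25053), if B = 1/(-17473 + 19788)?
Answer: 888795756261/57997694 ≈ 15325.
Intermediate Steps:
B = 1/2315 ≈ 0.00043197
15324 + (-17818 + 931)/(B - 25053) = 15324 + (-17818 + 931)/(1/2315 - 25053) = 15324 - 16887/(-57997694/2315) = 15324 - 16887*(-2315/57997694) = 15324 + 39093405/57997694 = 888795756261/57997694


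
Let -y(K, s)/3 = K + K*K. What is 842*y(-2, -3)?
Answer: -5052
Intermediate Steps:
y(K, s) = -3*K - 3*K² (y(K, s) = -3*(K + K*K) = -3*(K + K²) = -3*K - 3*K²)
842*y(-2, -3) = 842*(-3*(-2)*(1 - 2)) = 842*(-3*(-2)*(-1)) = 842*(-6) = -5052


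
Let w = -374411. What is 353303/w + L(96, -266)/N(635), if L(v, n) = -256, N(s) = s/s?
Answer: -96202519/374411 ≈ -256.94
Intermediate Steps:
N(s) = 1
353303/w + L(96, -266)/N(635) = 353303/(-374411) - 256/1 = 353303*(-1/374411) - 256*1 = -353303/374411 - 256 = -96202519/374411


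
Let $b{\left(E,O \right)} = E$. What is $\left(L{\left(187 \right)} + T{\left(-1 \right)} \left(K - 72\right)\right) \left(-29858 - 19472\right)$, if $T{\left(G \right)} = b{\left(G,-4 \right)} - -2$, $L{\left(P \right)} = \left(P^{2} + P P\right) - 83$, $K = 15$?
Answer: $-3443135340$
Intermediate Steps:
$L{\left(P \right)} = -83 + 2 P^{2}$ ($L{\left(P \right)} = \left(P^{2} + P^{2}\right) - 83 = 2 P^{2} - 83 = -83 + 2 P^{2}$)
$T{\left(G \right)} = 2 + G$ ($T{\left(G \right)} = G - -2 = G + 2 = 2 + G$)
$\left(L{\left(187 \right)} + T{\left(-1 \right)} \left(K - 72\right)\right) \left(-29858 - 19472\right) = \left(\left(-83 + 2 \cdot 187^{2}\right) + \left(2 - 1\right) \left(15 - 72\right)\right) \left(-29858 - 19472\right) = \left(\left(-83 + 2 \cdot 34969\right) + 1 \left(-57\right)\right) \left(-49330\right) = \left(\left(-83 + 69938\right) - 57\right) \left(-49330\right) = \left(69855 - 57\right) \left(-49330\right) = 69798 \left(-49330\right) = -3443135340$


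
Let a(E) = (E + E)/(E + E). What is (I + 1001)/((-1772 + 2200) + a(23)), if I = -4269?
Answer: -3268/429 ≈ -7.6177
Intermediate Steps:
a(E) = 1 (a(E) = (2*E)/((2*E)) = (2*E)*(1/(2*E)) = 1)
(I + 1001)/((-1772 + 2200) + a(23)) = (-4269 + 1001)/((-1772 + 2200) + 1) = -3268/(428 + 1) = -3268/429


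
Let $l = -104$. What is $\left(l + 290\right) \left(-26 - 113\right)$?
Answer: $-25854$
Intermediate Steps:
$\left(l + 290\right) \left(-26 - 113\right) = \left(-104 + 290\right) \left(-26 - 113\right) = 186 \left(-139\right) = -25854$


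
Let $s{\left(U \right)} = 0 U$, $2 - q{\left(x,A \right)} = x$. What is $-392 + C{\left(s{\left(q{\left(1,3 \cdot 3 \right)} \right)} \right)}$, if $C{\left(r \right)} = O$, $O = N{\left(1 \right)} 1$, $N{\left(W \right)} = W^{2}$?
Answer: $-391$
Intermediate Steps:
$q{\left(x,A \right)} = 2 - x$
$s{\left(U \right)} = 0$
$O = 1$ ($O = 1^{2} \cdot 1 = 1 \cdot 1 = 1$)
$C{\left(r \right)} = 1$
$-392 + C{\left(s{\left(q{\left(1,3 \cdot 3 \right)} \right)} \right)} = -392 + 1 = -391$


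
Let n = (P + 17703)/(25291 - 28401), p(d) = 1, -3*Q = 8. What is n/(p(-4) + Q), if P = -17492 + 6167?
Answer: 9567/7775 ≈ 1.2305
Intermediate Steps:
Q = -8/3 (Q = -1/3*8 = -8/3 ≈ -2.6667)
P = -11325
n = -3189/1555 (n = (-11325 + 17703)/(25291 - 28401) = 6378/(-3110) = 6378*(-1/3110) = -3189/1555 ≈ -2.0508)
n/(p(-4) + Q) = -3189/1555/(1 - 8/3) = -3189/1555/(-5/3) = -3/5*(-3189/1555) = 9567/7775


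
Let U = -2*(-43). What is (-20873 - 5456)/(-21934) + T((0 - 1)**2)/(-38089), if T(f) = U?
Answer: 1000958957/835444126 ≈ 1.1981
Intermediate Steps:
U = 86
T(f) = 86
(-20873 - 5456)/(-21934) + T((0 - 1)**2)/(-38089) = (-20873 - 5456)/(-21934) + 86/(-38089) = -26329*(-1/21934) + 86*(-1/38089) = 26329/21934 - 86/38089 = 1000958957/835444126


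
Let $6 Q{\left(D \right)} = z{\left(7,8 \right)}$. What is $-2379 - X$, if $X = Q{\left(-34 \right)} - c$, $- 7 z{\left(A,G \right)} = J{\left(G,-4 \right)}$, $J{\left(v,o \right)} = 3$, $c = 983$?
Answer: $- \frac{19543}{14} \approx -1395.9$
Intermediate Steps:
$z{\left(A,G \right)} = - \frac{3}{7}$ ($z{\left(A,G \right)} = \left(- \frac{1}{7}\right) 3 = - \frac{3}{7}$)
$Q{\left(D \right)} = - \frac{1}{14}$ ($Q{\left(D \right)} = \frac{1}{6} \left(- \frac{3}{7}\right) = - \frac{1}{14}$)
$X = - \frac{13763}{14}$ ($X = - \frac{1}{14} - 983 = - \frac{13763}{14} \approx -983.07$)
$-2379 - X = -2379 - - \frac{13763}{14} = -2379 + \frac{13763}{14} = - \frac{19543}{14}$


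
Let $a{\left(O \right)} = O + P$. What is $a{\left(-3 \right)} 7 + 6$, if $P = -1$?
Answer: $-22$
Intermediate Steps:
$a{\left(O \right)} = -1 + O$ ($a{\left(O \right)} = O - 1 = -1 + O$)
$a{\left(-3 \right)} 7 + 6 = \left(-1 - 3\right) 7 + 6 = \left(-4\right) 7 + 6 = -28 + 6 = -22$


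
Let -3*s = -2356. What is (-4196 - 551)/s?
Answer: -14241/2356 ≈ -6.0446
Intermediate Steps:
s = 2356/3 (s = -⅓*(-2356) = 2356/3 ≈ 785.33)
(-4196 - 551)/s = (-4196 - 551)/(2356/3) = -4747*3/2356 = -14241/2356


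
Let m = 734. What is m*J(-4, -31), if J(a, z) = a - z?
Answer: 19818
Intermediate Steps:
m*J(-4, -31) = 734*(-4 - 1*(-31)) = 734*(-4 + 31) = 734*27 = 19818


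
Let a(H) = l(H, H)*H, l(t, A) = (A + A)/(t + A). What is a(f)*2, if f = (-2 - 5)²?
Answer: 98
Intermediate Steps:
l(t, A) = 2*A/(A + t) (l(t, A) = (2*A)/(A + t) = 2*A/(A + t))
f = 49 (f = (-7)² = 49)
a(H) = H (a(H) = (2*H/(H + H))*H = (2*H/((2*H)))*H = (2*H*(1/(2*H)))*H = 1*H = H)
a(f)*2 = 49*2 = 98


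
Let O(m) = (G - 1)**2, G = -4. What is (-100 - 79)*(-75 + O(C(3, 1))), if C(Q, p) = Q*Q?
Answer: 8950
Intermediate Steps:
C(Q, p) = Q**2
O(m) = 25 (O(m) = (-4 - 1)**2 = (-5)**2 = 25)
(-100 - 79)*(-75 + O(C(3, 1))) = (-100 - 79)*(-75 + 25) = -179*(-50) = 8950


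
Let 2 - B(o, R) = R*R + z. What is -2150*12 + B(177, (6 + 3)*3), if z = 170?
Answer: -26697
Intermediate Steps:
B(o, R) = -168 - R² (B(o, R) = 2 - (R*R + 170) = 2 - (R² + 170) = 2 - (170 + R²) = 2 + (-170 - R²) = -168 - R²)
-2150*12 + B(177, (6 + 3)*3) = -2150*12 + (-168 - ((6 + 3)*3)²) = -25800 + (-168 - (9*3)²) = -25800 + (-168 - 1*27²) = -25800 + (-168 - 1*729) = -25800 + (-168 - 729) = -25800 - 897 = -26697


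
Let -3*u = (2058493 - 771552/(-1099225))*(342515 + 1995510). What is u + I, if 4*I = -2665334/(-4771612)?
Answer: -2019483919944692122412839/1258818048168 ≈ -1.6043e+12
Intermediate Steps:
I = 1332667/9543224 (I = (-2665334/(-4771612))/4 = (-2665334*(-1/4771612))/4 = (1/4)*(1332667/2385806) = 1332667/9543224 ≈ 0.13965)
u = -211614431343628517/131907 (u = -(2058493 - 771552/(-1099225))*(342515 + 1995510)/3 = -(2058493 - 771552*(-1/1099225))*2338025/3 = -(2058493 + 771552/1099225)*2338025/3 = -2262747739477*2338025/3297675 = -1/3*211614431343628517/43969 = -211614431343628517/131907 ≈ -1.6043e+12)
u + I = -211614431343628517/131907 + 1332667/9543224 = -2019483919944692122412839/1258818048168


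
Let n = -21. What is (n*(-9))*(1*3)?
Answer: 567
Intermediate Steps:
(n*(-9))*(1*3) = (-21*(-9))*(1*3) = 189*3 = 567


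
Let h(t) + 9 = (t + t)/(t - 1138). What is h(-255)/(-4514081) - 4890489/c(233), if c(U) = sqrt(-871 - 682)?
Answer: 12027/6288114833 + 4890489*I*sqrt(1553)/1553 ≈ 1.9127e-6 + 1.241e+5*I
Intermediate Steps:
c(U) = I*sqrt(1553) (c(U) = sqrt(-1553) = I*sqrt(1553))
h(t) = -9 + 2*t/(-1138 + t) (h(t) = -9 + (t + t)/(t - 1138) = -9 + (2*t)/(-1138 + t) = -9 + 2*t/(-1138 + t))
h(-255)/(-4514081) - 4890489/c(233) = ((10242 - 7*(-255))/(-1138 - 255))/(-4514081) - 4890489*(-I*sqrt(1553)/1553) = ((10242 + 1785)/(-1393))*(-1/4514081) - (-4890489)*I*sqrt(1553)/1553 = -1/1393*12027*(-1/4514081) + 4890489*I*sqrt(1553)/1553 = -12027/1393*(-1/4514081) + 4890489*I*sqrt(1553)/1553 = 12027/6288114833 + 4890489*I*sqrt(1553)/1553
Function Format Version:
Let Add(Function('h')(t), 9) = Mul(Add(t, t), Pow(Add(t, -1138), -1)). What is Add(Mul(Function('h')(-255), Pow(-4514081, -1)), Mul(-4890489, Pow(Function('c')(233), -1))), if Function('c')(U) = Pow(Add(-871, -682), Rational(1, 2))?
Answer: Add(Rational(12027, 6288114833), Mul(Rational(4890489, 1553), I, Pow(1553, Rational(1, 2)))) ≈ Add(1.9127e-6, Mul(1.2410e+5, I))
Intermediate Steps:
Function('c')(U) = Mul(I, Pow(1553, Rational(1, 2))) (Function('c')(U) = Pow(-1553, Rational(1, 2)) = Mul(I, Pow(1553, Rational(1, 2))))
Function('h')(t) = Add(-9, Mul(2, t, Pow(Add(-1138, t), -1))) (Function('h')(t) = Add(-9, Mul(Add(t, t), Pow(Add(t, -1138), -1))) = Add(-9, Mul(Mul(2, t), Pow(Add(-1138, t), -1))) = Add(-9, Mul(2, t, Pow(Add(-1138, t), -1))))
Add(Mul(Function('h')(-255), Pow(-4514081, -1)), Mul(-4890489, Pow(Function('c')(233), -1))) = Add(Mul(Mul(Pow(Add(-1138, -255), -1), Add(10242, Mul(-7, -255))), Pow(-4514081, -1)), Mul(-4890489, Pow(Mul(I, Pow(1553, Rational(1, 2))), -1))) = Add(Mul(Mul(Pow(-1393, -1), Add(10242, 1785)), Rational(-1, 4514081)), Mul(-4890489, Mul(Rational(-1, 1553), I, Pow(1553, Rational(1, 2))))) = Add(Mul(Mul(Rational(-1, 1393), 12027), Rational(-1, 4514081)), Mul(Rational(4890489, 1553), I, Pow(1553, Rational(1, 2)))) = Add(Mul(Rational(-12027, 1393), Rational(-1, 4514081)), Mul(Rational(4890489, 1553), I, Pow(1553, Rational(1, 2)))) = Add(Rational(12027, 6288114833), Mul(Rational(4890489, 1553), I, Pow(1553, Rational(1, 2))))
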